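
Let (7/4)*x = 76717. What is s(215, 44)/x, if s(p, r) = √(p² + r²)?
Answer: 7*√48161/306868 ≈ 0.0050060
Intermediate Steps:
x = 306868/7 (x = (4/7)*76717 = 306868/7 ≈ 43838.)
s(215, 44)/x = √(215² + 44²)/(306868/7) = √(46225 + 1936)*(7/306868) = √48161*(7/306868) = 7*√48161/306868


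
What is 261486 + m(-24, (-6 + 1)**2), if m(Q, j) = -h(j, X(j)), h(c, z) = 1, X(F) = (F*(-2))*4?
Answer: 261485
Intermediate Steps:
X(F) = -8*F (X(F) = -2*F*4 = -8*F)
m(Q, j) = -1 (m(Q, j) = -1*1 = -1)
261486 + m(-24, (-6 + 1)**2) = 261486 - 1 = 261485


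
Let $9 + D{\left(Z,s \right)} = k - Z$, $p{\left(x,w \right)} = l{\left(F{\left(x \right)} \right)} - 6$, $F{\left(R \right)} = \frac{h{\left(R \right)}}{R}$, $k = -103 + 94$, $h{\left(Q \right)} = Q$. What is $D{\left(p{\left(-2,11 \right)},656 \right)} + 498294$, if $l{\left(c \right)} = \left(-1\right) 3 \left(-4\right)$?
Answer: $498270$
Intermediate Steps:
$k = -9$
$F{\left(R \right)} = 1$ ($F{\left(R \right)} = \frac{R}{R} = 1$)
$l{\left(c \right)} = 12$ ($l{\left(c \right)} = \left(-3\right) \left(-4\right) = 12$)
$p{\left(x,w \right)} = 6$ ($p{\left(x,w \right)} = 12 - 6 = 6$)
$D{\left(Z,s \right)} = -18 - Z$ ($D{\left(Z,s \right)} = -9 - \left(9 + Z\right) = -18 - Z$)
$D{\left(p{\left(-2,11 \right)},656 \right)} + 498294 = \left(-18 - 6\right) + 498294 = -24 + 498294 = 498270$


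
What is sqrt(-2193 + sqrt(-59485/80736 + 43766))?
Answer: sqrt(-265581072 + 174*sqrt(21200593746))/348 ≈ 44.54*I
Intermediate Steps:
sqrt(-2193 + sqrt(-59485/80736 + 43766)) = sqrt(-2193 + sqrt(3533432291/80736)) = sqrt(-2193 + sqrt(21200593746)/696)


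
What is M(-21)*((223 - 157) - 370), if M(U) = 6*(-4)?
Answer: 7296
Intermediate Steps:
M(U) = -24
M(-21)*((223 - 157) - 370) = -24*((223 - 157) - 370) = -24*(66 - 370) = -24*(-304) = 7296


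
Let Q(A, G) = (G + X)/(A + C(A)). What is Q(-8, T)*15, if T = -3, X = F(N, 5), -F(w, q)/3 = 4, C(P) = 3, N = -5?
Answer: 45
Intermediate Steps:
F(w, q) = -12 (F(w, q) = -3*4 = -12)
X = -12
Q(A, G) = (-12 + G)/(3 + A) (Q(A, G) = (G - 12)/(A + 3) = (-12 + G)/(3 + A))
Q(-8, T)*15 = ((-12 - 3)/(3 - 8))*15 = (-15/(-5))*15 = -1/5*(-15)*15 = 3*15 = 45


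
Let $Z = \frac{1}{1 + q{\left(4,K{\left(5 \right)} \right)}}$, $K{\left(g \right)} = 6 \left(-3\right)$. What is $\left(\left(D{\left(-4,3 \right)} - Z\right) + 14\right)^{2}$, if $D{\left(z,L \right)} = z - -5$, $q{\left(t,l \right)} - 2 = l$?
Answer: $\frac{51076}{225} \approx 227.0$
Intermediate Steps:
$K{\left(g \right)} = -18$
$q{\left(t,l \right)} = 2 + l$
$Z = - \frac{1}{15}$ ($Z = \frac{1}{1 + \left(2 - 18\right)} = \frac{1}{1 - 16} = \frac{1}{-15} = - \frac{1}{15} \approx -0.066667$)
$D{\left(z,L \right)} = 5 + z$ ($D{\left(z,L \right)} = z + 5 = 5 + z$)
$\left(\left(D{\left(-4,3 \right)} - Z\right) + 14\right)^{2} = \left(\left(\left(5 - 4\right) - - \frac{1}{15}\right) + 14\right)^{2} = \left(\left(1 + \frac{1}{15}\right) + 14\right)^{2} = \left(\frac{16}{15} + 14\right)^{2} = \left(\frac{226}{15}\right)^{2} = \frac{51076}{225}$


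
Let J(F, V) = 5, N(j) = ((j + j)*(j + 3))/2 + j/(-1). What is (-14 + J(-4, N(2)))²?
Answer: 81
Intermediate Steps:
N(j) = -j + j*(3 + j) (N(j) = ((2*j)*(3 + j))*(½) + j*(-1) = (2*j*(3 + j))*(½) - j = j*(3 + j) - j = -j + j*(3 + j))
(-14 + J(-4, N(2)))² = (-14 + 5)² = (-9)² = 81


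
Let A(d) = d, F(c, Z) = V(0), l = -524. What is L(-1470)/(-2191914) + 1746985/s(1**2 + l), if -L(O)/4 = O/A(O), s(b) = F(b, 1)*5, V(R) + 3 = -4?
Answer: -382924087915/7671699 ≈ -49914.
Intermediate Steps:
V(R) = -7 (V(R) = -3 - 4 = -7)
F(c, Z) = -7
s(b) = -35 (s(b) = -7*5 = -35)
L(O) = -4 (L(O) = -4*O/O = -4*1 = -4)
L(-1470)/(-2191914) + 1746985/s(1**2 + l) = -4/(-2191914) + 1746985/(-35) = -4*(-1/2191914) + 1746985*(-1/35) = 2/1095957 - 349397/7 = -382924087915/7671699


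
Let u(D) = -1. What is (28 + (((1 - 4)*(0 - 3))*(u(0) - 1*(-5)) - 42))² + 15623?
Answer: 16107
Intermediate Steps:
(28 + (((1 - 4)*(0 - 3))*(u(0) - 1*(-5)) - 42))² + 15623 = (28 + (((1 - 4)*(0 - 3))*(-1 - 1*(-5)) - 42))² + 15623 = (28 + ((-3*(-3))*(-1 + 5) - 42))² + 15623 = (28 + (9*4 - 42))² + 15623 = (28 + (36 - 42))² + 15623 = (28 - 6)² + 15623 = 22² + 15623 = 484 + 15623 = 16107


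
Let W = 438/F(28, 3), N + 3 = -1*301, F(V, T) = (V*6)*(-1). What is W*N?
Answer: 5548/7 ≈ 792.57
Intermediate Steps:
F(V, T) = -6*V (F(V, T) = (6*V)*(-1) = -6*V)
N = -304 (N = -3 - 1*301 = -3 - 301 = -304)
W = -73/28 (W = 438/((-6*28)) = 438/(-168) = 438*(-1/168) = -73/28 ≈ -2.6071)
W*N = -73/28*(-304) = 5548/7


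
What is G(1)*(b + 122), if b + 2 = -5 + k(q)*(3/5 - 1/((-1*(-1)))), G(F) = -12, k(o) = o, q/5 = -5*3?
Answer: -1740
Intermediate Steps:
q = -75 (q = 5*(-5*3) = 5*(-15) = -75)
b = 23 (b = -2 + (-5 - 75*(3/5 - 1/((-1*(-1))))) = -2 + (-5 - 75*(3*(⅕) - 1/1)) = -2 + (-5 - 75*(⅗ - 1*1)) = -2 + (-5 - 75*(⅗ - 1)) = -2 + (-5 - 75*(-⅖)) = -2 + (-5 + 30) = -2 + 25 = 23)
G(1)*(b + 122) = -12*(23 + 122) = -12*145 = -1740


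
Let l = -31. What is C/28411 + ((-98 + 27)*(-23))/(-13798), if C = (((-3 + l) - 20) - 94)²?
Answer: 255836229/392014978 ≈ 0.65262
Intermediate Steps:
C = 21904 (C = (((-3 - 31) - 20) - 94)² = ((-34 - 20) - 94)² = (-54 - 94)² = (-148)² = 21904)
C/28411 + ((-98 + 27)*(-23))/(-13798) = 21904/28411 + ((-98 + 27)*(-23))/(-13798) = 21904*(1/28411) - 71*(-23)*(-1/13798) = 21904/28411 + 1633*(-1/13798) = 21904/28411 - 1633/13798 = 255836229/392014978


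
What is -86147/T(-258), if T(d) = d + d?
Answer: 86147/516 ≈ 166.95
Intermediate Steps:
T(d) = 2*d
-86147/T(-258) = -86147/(2*(-258)) = -86147/(-516) = -86147*(-1/516) = 86147/516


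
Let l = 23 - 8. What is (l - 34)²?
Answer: 361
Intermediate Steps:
l = 15
(l - 34)² = (15 - 34)² = (-19)² = 361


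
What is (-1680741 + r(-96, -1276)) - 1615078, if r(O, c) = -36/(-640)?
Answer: -527331031/160 ≈ -3.2958e+6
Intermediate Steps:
r(O, c) = 9/160 (r(O, c) = -36*(-1/640) = 9/160)
(-1680741 + r(-96, -1276)) - 1615078 = (-1680741 + 9/160) - 1615078 = -268918551/160 - 1615078 = -527331031/160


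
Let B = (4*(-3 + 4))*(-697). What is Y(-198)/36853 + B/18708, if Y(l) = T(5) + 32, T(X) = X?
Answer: -25513492/172361481 ≈ -0.14802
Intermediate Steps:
Y(l) = 37 (Y(l) = 5 + 32 = 37)
B = -2788 (B = (4*1)*(-697) = 4*(-697) = -2788)
Y(-198)/36853 + B/18708 = 37/36853 - 2788/18708 = 37*(1/36853) - 2788*1/18708 = 37/36853 - 697/4677 = -25513492/172361481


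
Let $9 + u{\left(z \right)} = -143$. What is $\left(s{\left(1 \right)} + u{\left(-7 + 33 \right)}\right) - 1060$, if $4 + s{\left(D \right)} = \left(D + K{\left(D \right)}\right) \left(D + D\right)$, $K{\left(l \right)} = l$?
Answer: $-1212$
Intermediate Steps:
$u{\left(z \right)} = -152$ ($u{\left(z \right)} = -9 - 143 = -152$)
$s{\left(D \right)} = -4 + 4 D^{2}$ ($s{\left(D \right)} = -4 + \left(D + D\right) \left(D + D\right) = -4 + 2 D 2 D = -4 + 4 D^{2}$)
$\left(s{\left(1 \right)} + u{\left(-7 + 33 \right)}\right) - 1060 = \left(\left(-4 + 4 \cdot 1^{2}\right) - 152\right) - 1060 = \left(\left(-4 + 4 \cdot 1\right) - 152\right) - 1060 = \left(\left(-4 + 4\right) - 152\right) - 1060 = \left(0 - 152\right) - 1060 = -152 - 1060 = -1212$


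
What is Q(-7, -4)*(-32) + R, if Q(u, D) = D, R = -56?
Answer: 72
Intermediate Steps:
Q(-7, -4)*(-32) + R = -4*(-32) - 56 = 128 - 56 = 72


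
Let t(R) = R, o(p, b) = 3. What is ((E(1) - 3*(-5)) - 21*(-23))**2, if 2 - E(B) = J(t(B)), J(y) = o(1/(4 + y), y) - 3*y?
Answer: 250000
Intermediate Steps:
J(y) = 3 - 3*y
E(B) = -1 + 3*B (E(B) = 2 - (3 - 3*B) = 2 + (-3 + 3*B) = -1 + 3*B)
((E(1) - 3*(-5)) - 21*(-23))**2 = (((-1 + 3*1) - 3*(-5)) - 21*(-23))**2 = (((-1 + 3) + 15) + 483)**2 = ((2 + 15) + 483)**2 = (17 + 483)**2 = 500**2 = 250000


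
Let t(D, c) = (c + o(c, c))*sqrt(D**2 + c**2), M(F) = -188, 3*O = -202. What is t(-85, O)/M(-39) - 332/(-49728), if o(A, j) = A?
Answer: 83/12432 + 101*sqrt(105829)/423 ≈ 77.682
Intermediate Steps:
O = -202/3 (O = (1/3)*(-202) = -202/3 ≈ -67.333)
t(D, c) = 2*c*sqrt(D**2 + c**2) (t(D, c) = (c + c)*sqrt(D**2 + c**2) = (2*c)*sqrt(D**2 + c**2) = 2*c*sqrt(D**2 + c**2))
t(-85, O)/M(-39) - 332/(-49728) = (2*(-202/3)*sqrt((-85)**2 + (-202/3)**2))/(-188) - 332/(-49728) = (2*(-202/3)*sqrt(7225 + 40804/9))*(-1/188) - 332*(-1/49728) = (2*(-202/3)*sqrt(105829/9))*(-1/188) + 83/12432 = (2*(-202/3)*(sqrt(105829)/3))*(-1/188) + 83/12432 = -404*sqrt(105829)/9*(-1/188) + 83/12432 = 101*sqrt(105829)/423 + 83/12432 = 83/12432 + 101*sqrt(105829)/423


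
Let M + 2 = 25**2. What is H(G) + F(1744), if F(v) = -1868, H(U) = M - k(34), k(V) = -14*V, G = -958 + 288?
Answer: -769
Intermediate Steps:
G = -670
M = 623 (M = -2 + 25**2 = -2 + 625 = 623)
H(U) = 1099 (H(U) = 623 - (-14)*34 = 623 - 1*(-476) = 623 + 476 = 1099)
H(G) + F(1744) = 1099 - 1868 = -769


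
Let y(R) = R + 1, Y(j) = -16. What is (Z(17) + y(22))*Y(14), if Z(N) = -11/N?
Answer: -6080/17 ≈ -357.65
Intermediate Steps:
y(R) = 1 + R
(Z(17) + y(22))*Y(14) = (-11/17 + (1 + 22))*(-16) = (-11*1/17 + 23)*(-16) = (-11/17 + 23)*(-16) = (380/17)*(-16) = -6080/17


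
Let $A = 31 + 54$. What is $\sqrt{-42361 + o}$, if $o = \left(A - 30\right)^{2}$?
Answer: $2 i \sqrt{9834} \approx 198.33 i$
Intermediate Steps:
$A = 85$
$o = 3025$ ($o = \left(85 - 30\right)^{2} = 55^{2} = 3025$)
$\sqrt{-42361 + o} = \sqrt{-42361 + 3025} = \sqrt{-39336} = 2 i \sqrt{9834}$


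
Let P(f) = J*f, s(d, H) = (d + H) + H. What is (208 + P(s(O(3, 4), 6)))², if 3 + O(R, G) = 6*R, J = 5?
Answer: 117649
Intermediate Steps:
O(R, G) = -3 + 6*R
s(d, H) = d + 2*H (s(d, H) = (H + d) + H = d + 2*H)
P(f) = 5*f
(208 + P(s(O(3, 4), 6)))² = (208 + 5*((-3 + 6*3) + 2*6))² = (208 + 5*((-3 + 18) + 12))² = (208 + 5*(15 + 12))² = (208 + 5*27)² = (208 + 135)² = 343² = 117649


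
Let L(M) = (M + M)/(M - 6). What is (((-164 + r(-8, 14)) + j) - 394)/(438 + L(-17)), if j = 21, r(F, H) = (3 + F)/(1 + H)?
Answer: -9269/7581 ≈ -1.2227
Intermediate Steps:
r(F, H) = (3 + F)/(1 + H)
L(M) = 2*M/(-6 + M) (L(M) = (2*M)/(-6 + M) = 2*M/(-6 + M))
(((-164 + r(-8, 14)) + j) - 394)/(438 + L(-17)) = (((-164 + (3 - 8)/(1 + 14)) + 21) - 394)/(438 + 2*(-17)/(-6 - 17)) = (((-164 - 5/15) + 21) - 394)/(438 + 2*(-17)/(-23)) = (((-164 + (1/15)*(-5)) + 21) - 394)/(438 + 2*(-17)*(-1/23)) = (((-164 - ⅓) + 21) - 394)/(438 + 34/23) = ((-493/3 + 21) - 394)/(10108/23) = (-430/3 - 394)*(23/10108) = -1612/3*23/10108 = -9269/7581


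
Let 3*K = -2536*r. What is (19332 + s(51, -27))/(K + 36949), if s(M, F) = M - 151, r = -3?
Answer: 19232/39485 ≈ 0.48707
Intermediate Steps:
s(M, F) = -151 + M
K = 2536 (K = (-2536*(-3))/3 = (1/3)*7608 = 2536)
(19332 + s(51, -27))/(K + 36949) = (19332 + (-151 + 51))/(2536 + 36949) = (19332 - 100)/39485 = 19232*(1/39485) = 19232/39485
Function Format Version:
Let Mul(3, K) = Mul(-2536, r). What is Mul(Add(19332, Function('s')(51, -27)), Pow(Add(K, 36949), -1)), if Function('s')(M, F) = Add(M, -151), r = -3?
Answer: Rational(19232, 39485) ≈ 0.48707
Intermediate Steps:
Function('s')(M, F) = Add(-151, M)
K = 2536 (K = Mul(Rational(1, 3), Mul(-2536, -3)) = Mul(Rational(1, 3), 7608) = 2536)
Mul(Add(19332, Function('s')(51, -27)), Pow(Add(K, 36949), -1)) = Mul(Add(19332, Add(-151, 51)), Pow(Add(2536, 36949), -1)) = Mul(Add(19332, -100), Pow(39485, -1)) = Mul(19232, Rational(1, 39485)) = Rational(19232, 39485)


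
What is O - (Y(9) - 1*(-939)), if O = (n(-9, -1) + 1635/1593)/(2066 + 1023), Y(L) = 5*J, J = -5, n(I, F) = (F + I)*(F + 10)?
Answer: -1499243971/1640259 ≈ -914.03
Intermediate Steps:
n(I, F) = (10 + F)*(F + I) (n(I, F) = (F + I)*(10 + F) = (10 + F)*(F + I))
Y(L) = -25 (Y(L) = 5*(-5) = -25)
O = -47245/1640259 (O = (((-1)**2 + 10*(-1) + 10*(-9) - 1*(-9)) + 1635/1593)/(2066 + 1023) = ((1 - 10 - 90 + 9) + 1635*(1/1593))/3089 = (-90 + 545/531)*(1/3089) = -47245/531*1/3089 = -47245/1640259 ≈ -0.028803)
O - (Y(9) - 1*(-939)) = -47245/1640259 - (-25 - 1*(-939)) = -47245/1640259 - (-25 + 939) = -47245/1640259 - 1*914 = -47245/1640259 - 914 = -1499243971/1640259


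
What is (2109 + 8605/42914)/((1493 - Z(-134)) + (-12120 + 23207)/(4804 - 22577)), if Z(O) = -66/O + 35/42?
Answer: 323350594940163/228585193033315 ≈ 1.4146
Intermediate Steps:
Z(O) = 5/6 - 66/O (Z(O) = -66/O + 35*(1/42) = -66/O + 5/6 = 5/6 - 66/O)
(2109 + 8605/42914)/((1493 - Z(-134)) + (-12120 + 23207)/(4804 - 22577)) = (2109 + 8605/42914)/((1493 - (5/6 - 66/(-134))) + (-12120 + 23207)/(4804 - 22577)) = (2109 + 8605*(1/42914))/((1493 - (5/6 - 66*(-1/134))) + 11087/(-17773)) = (2109 + 8605/42914)/((1493 - (5/6 + 33/67)) + 11087*(-1/17773)) = 90514231/(42914*((1493 - 1*533/402) - 11087/17773)) = 90514231/(42914*((1493 - 533/402) - 11087/17773)) = 90514231/(42914*(599653/402 - 11087/17773)) = 90514231/(42914*(10653175795/7144746)) = (90514231/42914)*(7144746/10653175795) = 323350594940163/228585193033315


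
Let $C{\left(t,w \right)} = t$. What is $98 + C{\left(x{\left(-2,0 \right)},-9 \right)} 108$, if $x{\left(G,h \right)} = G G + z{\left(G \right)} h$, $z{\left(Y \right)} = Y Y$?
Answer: $530$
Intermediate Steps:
$z{\left(Y \right)} = Y^{2}$
$x{\left(G,h \right)} = G^{2} + h G^{2}$ ($x{\left(G,h \right)} = G G + G^{2} h = G^{2} + h G^{2}$)
$98 + C{\left(x{\left(-2,0 \right)},-9 \right)} 108 = 98 + \left(-2\right)^{2} \left(1 + 0\right) 108 = 98 + 4 \cdot 1 \cdot 108 = 98 + 4 \cdot 108 = 98 + 432 = 530$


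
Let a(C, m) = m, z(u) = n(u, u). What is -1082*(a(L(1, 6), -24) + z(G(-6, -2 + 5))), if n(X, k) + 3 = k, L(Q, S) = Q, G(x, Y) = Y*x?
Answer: 48690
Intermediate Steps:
n(X, k) = -3 + k
z(u) = -3 + u
-1082*(a(L(1, 6), -24) + z(G(-6, -2 + 5))) = -1082*(-24 + (-3 + (-2 + 5)*(-6))) = -1082*(-24 + (-3 + 3*(-6))) = -1082*(-24 + (-3 - 18)) = -1082*(-24 - 21) = -1082*(-45) = 48690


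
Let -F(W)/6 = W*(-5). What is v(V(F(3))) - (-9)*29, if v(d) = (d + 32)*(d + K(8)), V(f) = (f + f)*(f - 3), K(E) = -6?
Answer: 245642829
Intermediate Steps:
F(W) = 30*W (F(W) = -6*W*(-5) = -(-30)*W = 30*W)
V(f) = 2*f*(-3 + f) (V(f) = (2*f)*(-3 + f) = 2*f*(-3 + f))
v(d) = (-6 + d)*(32 + d) (v(d) = (d + 32)*(d - 6) = (32 + d)*(-6 + d) = (-6 + d)*(32 + d))
v(V(F(3))) - (-9)*29 = (-192 + (2*(30*3)*(-3 + 30*3))² + 26*(2*(30*3)*(-3 + 30*3))) - (-9)*29 = (-192 + (2*90*(-3 + 90))² + 26*(2*90*(-3 + 90))) - 1*(-261) = (-192 + (2*90*87)² + 26*(2*90*87)) + 261 = (-192 + 15660² + 26*15660) + 261 = (-192 + 245235600 + 407160) + 261 = 245642568 + 261 = 245642829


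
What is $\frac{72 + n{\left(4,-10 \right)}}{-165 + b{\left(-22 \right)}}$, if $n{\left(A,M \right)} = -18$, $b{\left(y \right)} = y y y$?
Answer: $- \frac{54}{10813} \approx -0.004994$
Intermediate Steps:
$b{\left(y \right)} = y^{3}$ ($b{\left(y \right)} = y^{2} y = y^{3}$)
$\frac{72 + n{\left(4,-10 \right)}}{-165 + b{\left(-22 \right)}} = \frac{72 - 18}{-165 + \left(-22\right)^{3}} = \frac{54}{-165 - 10648} = \frac{54}{-10813} = 54 \left(- \frac{1}{10813}\right) = - \frac{54}{10813}$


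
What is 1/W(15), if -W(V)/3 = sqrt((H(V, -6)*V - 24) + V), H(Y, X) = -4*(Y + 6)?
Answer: I*sqrt(141)/1269 ≈ 0.0093572*I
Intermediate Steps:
H(Y, X) = -24 - 4*Y (H(Y, X) = -4*(6 + Y) = -24 - 4*Y)
W(V) = -3*sqrt(-24 + V + V*(-24 - 4*V)) (W(V) = -3*sqrt(((-24 - 4*V)*V - 24) + V) = -3*sqrt((V*(-24 - 4*V) - 24) + V) = -3*sqrt((-24 + V*(-24 - 4*V)) + V) = -3*sqrt(-24 + V + V*(-24 - 4*V)))
1/W(15) = 1/(-3*sqrt(-24 + 15 - 4*15*(6 + 15))) = 1/(-3*sqrt(-24 + 15 - 4*15*21)) = 1/(-3*sqrt(-24 + 15 - 1260)) = 1/(-9*I*sqrt(141)) = I*sqrt(141)/1269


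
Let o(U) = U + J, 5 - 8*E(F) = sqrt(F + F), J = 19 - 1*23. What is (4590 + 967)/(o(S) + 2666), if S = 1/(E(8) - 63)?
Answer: 2795171/1338978 ≈ 2.0875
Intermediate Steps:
J = -4 (J = 19 - 23 = -4)
E(F) = 5/8 - sqrt(2)*sqrt(F)/8 (E(F) = 5/8 - sqrt(F + F)/8 = 5/8 - sqrt(2)*sqrt(F)/8)
S = -8/503 (S = 1/((5/8 - sqrt(2)*sqrt(8)/8) - 63) = 1/((5/8 - sqrt(2)*2*sqrt(2)/8) - 63) = 1/((5/8 - 1/2) - 63) = 1/(1/8 - 63) = 1/(-503/8) = -8/503 ≈ -0.015905)
o(U) = -4 + U (o(U) = U - 4 = -4 + U)
(4590 + 967)/(o(S) + 2666) = (4590 + 967)/((-4 - 8/503) + 2666) = 5557/(-2020/503 + 2666) = 5557/(1338978/503) = 5557*(503/1338978) = 2795171/1338978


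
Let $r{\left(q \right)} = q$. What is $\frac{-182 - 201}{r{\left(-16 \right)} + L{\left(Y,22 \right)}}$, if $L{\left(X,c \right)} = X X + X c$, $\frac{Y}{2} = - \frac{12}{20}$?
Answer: $\frac{9575}{1024} \approx 9.3506$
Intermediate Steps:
$Y = - \frac{6}{5}$ ($Y = 2 \left(- \frac{12}{20}\right) = 2 \left(\left(-12\right) \frac{1}{20}\right) = 2 \left(- \frac{3}{5}\right) = - \frac{6}{5} \approx -1.2$)
$L{\left(X,c \right)} = X^{2} + X c$
$\frac{-182 - 201}{r{\left(-16 \right)} + L{\left(Y,22 \right)}} = \frac{-182 - 201}{-16 - \frac{6 \left(- \frac{6}{5} + 22\right)}{5}} = - \frac{383}{-16 - \frac{624}{25}} = - \frac{383}{- \frac{1024}{25}} = \left(-383\right) \left(- \frac{25}{1024}\right) = \frac{9575}{1024}$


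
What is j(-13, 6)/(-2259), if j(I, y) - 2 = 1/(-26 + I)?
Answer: -77/88101 ≈ -0.00087400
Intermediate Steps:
j(I, y) = 2 + 1/(-26 + I)
j(-13, 6)/(-2259) = ((-51 + 2*(-13))/(-26 - 13))/(-2259) = ((-51 - 26)/(-39))*(-1/2259) = -1/39*(-77)*(-1/2259) = (77/39)*(-1/2259) = -77/88101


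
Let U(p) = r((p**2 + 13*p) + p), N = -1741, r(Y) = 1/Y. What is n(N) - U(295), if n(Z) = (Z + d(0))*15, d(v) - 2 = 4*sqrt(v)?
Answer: -2377778176/91155 ≈ -26085.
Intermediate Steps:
d(v) = 2 + 4*sqrt(v)
U(p) = 1/(p**2 + 14*p) (U(p) = 1/((p**2 + 13*p) + p) = 1/(p**2 + 14*p))
n(Z) = 30 + 15*Z (n(Z) = (Z + (2 + 4*sqrt(0)))*15 = (Z + (2 + 4*0))*15 = (Z + (2 + 0))*15 = (Z + 2)*15 = (2 + Z)*15 = 30 + 15*Z)
n(N) - U(295) = (30 + 15*(-1741)) - 1/(295*(14 + 295)) = (30 - 26115) - 1/(295*309) = -26085 - 1/(295*309) = -26085 - 1*1/91155 = -26085 - 1/91155 = -2377778176/91155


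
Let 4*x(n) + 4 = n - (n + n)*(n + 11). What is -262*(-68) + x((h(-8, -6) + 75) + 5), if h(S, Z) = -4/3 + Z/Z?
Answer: 512041/36 ≈ 14223.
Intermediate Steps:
h(S, Z) = -⅓ (h(S, Z) = -4*⅓ + 1 = -4/3 + 1 = -⅓)
x(n) = -1 + n/4 - n*(11 + n)/2 (x(n) = -1 + (n - (n + n)*(n + 11))/4 = -1 + (n - 2*n*(11 + n))/4 = -1 + (n/4 - n*(11 + n)/2) = -1 + n/4 - n*(11 + n)/2)
-262*(-68) + x((h(-8, -6) + 75) + 5) = -262*(-68) + (-1 - 21*((-⅓ + 75) + 5)/4 - ((-⅓ + 75) + 5)²/2) = 17816 + (-1 - 21*(224/3 + 5)/4 - (224/3 + 5)²/2) = 17816 + (-1 - 21/4*239/3 - (239/3)²/2) = 17816 + (-1 - 1673/4 - ½*57121/9) = 17816 + (-1 - 1673/4 - 57121/18) = 17816 - 129335/36 = 512041/36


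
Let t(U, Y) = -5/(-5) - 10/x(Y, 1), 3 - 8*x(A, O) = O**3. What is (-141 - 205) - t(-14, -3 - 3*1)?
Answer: -307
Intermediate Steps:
x(A, O) = 3/8 - O**3/8
t(U, Y) = -39 (t(U, Y) = -5/(-5) - 10/(3/8 - 1/8*1**3) = -5*(-1/5) - 10/(3/8 - 1/8*1) = 1 - 10/(3/8 - 1/8) = 1 - 10/1/4 = 1 - 10*4 = 1 - 40 = -39)
(-141 - 205) - t(-14, -3 - 3*1) = (-141 - 205) - 1*(-39) = -346 + 39 = -307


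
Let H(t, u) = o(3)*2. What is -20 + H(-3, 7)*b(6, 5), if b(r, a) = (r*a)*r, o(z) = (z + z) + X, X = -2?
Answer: 1420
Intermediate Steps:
o(z) = -2 + 2*z (o(z) = (z + z) - 2 = 2*z - 2 = -2 + 2*z)
H(t, u) = 8 (H(t, u) = (-2 + 2*3)*2 = (-2 + 6)*2 = 4*2 = 8)
b(r, a) = a*r² (b(r, a) = (a*r)*r = a*r²)
-20 + H(-3, 7)*b(6, 5) = -20 + 8*(5*6²) = -20 + 8*(5*36) = -20 + 8*180 = -20 + 1440 = 1420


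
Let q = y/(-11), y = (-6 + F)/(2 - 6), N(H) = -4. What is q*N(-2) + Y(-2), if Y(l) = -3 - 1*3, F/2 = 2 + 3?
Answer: -70/11 ≈ -6.3636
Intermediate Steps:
F = 10 (F = 2*(2 + 3) = 2*5 = 10)
Y(l) = -6 (Y(l) = -3 - 3 = -6)
y = -1 (y = (-6 + 10)/(2 - 6) = 4/(-4) = 4*(-1/4) = -1)
q = 1/11 (q = -1/(-11) = -1*(-1/11) = 1/11 ≈ 0.090909)
q*N(-2) + Y(-2) = (1/11)*(-4) - 6 = -4/11 - 6 = -70/11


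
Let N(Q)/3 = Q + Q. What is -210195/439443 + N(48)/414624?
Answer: -100723764/210883813 ≈ -0.47763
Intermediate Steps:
N(Q) = 6*Q (N(Q) = 3*(Q + Q) = 3*(2*Q) = 6*Q)
-210195/439443 + N(48)/414624 = -210195/439443 + (6*48)/414624 = -210195*1/439443 + 288*(1/414624) = -23355/48827 + 3/4319 = -100723764/210883813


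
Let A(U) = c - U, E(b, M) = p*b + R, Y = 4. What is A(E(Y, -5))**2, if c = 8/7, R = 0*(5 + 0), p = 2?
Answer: 2304/49 ≈ 47.020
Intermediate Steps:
R = 0 (R = 0*5 = 0)
E(b, M) = 2*b (E(b, M) = 2*b + 0 = 2*b)
c = 8/7 (c = 8*(1/7) = 8/7 ≈ 1.1429)
A(U) = 8/7 - U
A(E(Y, -5))**2 = (8/7 - 2*4)**2 = (8/7 - 1*8)**2 = (8/7 - 8)**2 = (-48/7)**2 = 2304/49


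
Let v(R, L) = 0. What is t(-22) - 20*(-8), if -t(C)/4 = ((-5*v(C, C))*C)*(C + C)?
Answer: 160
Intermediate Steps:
t(C) = 0 (t(C) = -4*(-5*0)*C*(C + C) = -4*0*C*2*C = -0*2*C = -4*0 = 0)
t(-22) - 20*(-8) = 0 - 20*(-8) = 0 - 1*(-160) = 0 + 160 = 160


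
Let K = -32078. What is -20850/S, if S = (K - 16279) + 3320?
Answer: 20850/45037 ≈ 0.46295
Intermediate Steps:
S = -45037 (S = (-32078 - 16279) + 3320 = -48357 + 3320 = -45037)
-20850/S = -20850/(-45037) = -20850*(-1/45037) = 20850/45037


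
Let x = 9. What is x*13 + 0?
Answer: 117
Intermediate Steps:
x*13 + 0 = 9*13 + 0 = 117 + 0 = 117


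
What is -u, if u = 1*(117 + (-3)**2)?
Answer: -126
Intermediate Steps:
u = 126 (u = 1*(117 + 9) = 1*126 = 126)
-u = -1*126 = -126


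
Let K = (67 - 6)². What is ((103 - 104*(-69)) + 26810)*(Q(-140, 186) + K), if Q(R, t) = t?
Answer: 133185723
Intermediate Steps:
K = 3721 (K = 61² = 3721)
((103 - 104*(-69)) + 26810)*(Q(-140, 186) + K) = ((103 - 104*(-69)) + 26810)*(186 + 3721) = ((103 + 7176) + 26810)*3907 = (7279 + 26810)*3907 = 34089*3907 = 133185723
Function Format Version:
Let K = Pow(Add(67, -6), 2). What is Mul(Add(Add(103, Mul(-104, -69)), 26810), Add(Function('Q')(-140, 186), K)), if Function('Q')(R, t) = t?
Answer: 133185723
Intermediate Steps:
K = 3721 (K = Pow(61, 2) = 3721)
Mul(Add(Add(103, Mul(-104, -69)), 26810), Add(Function('Q')(-140, 186), K)) = Mul(Add(Add(103, Mul(-104, -69)), 26810), Add(186, 3721)) = Mul(Add(Add(103, 7176), 26810), 3907) = Mul(Add(7279, 26810), 3907) = Mul(34089, 3907) = 133185723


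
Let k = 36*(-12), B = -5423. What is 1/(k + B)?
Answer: -1/5855 ≈ -0.00017079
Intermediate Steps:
k = -432
1/(k + B) = 1/(-432 - 5423) = 1/(-5855) = -1/5855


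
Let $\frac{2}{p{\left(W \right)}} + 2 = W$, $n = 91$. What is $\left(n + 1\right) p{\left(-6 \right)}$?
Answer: $-23$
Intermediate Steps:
$p{\left(W \right)} = \frac{2}{-2 + W}$
$\left(n + 1\right) p{\left(-6 \right)} = \left(91 + 1\right) \frac{2}{-2 - 6} = 92 \frac{2}{-8} = 92 \cdot 2 \left(- \frac{1}{8}\right) = 92 \left(- \frac{1}{4}\right) = -23$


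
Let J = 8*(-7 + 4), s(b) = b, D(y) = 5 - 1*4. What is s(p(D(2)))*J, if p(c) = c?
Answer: -24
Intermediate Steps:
D(y) = 1 (D(y) = 5 - 4 = 1)
J = -24 (J = 8*(-3) = -24)
s(p(D(2)))*J = 1*(-24) = -24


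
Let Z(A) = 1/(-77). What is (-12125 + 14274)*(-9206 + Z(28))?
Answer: -217620941/11 ≈ -1.9784e+7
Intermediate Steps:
Z(A) = -1/77
(-12125 + 14274)*(-9206 + Z(28)) = (-12125 + 14274)*(-9206 - 1/77) = 2149*(-708863/77) = -217620941/11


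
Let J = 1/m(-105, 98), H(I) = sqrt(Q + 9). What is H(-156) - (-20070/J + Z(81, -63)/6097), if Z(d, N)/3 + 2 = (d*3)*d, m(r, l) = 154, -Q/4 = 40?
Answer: 18844426617/6097 + I*sqrt(151) ≈ 3.0908e+6 + 12.288*I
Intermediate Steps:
Q = -160 (Q = -4*40 = -160)
H(I) = I*sqrt(151) (H(I) = sqrt(-160 + 9) = sqrt(-151) = I*sqrt(151))
Z(d, N) = -6 + 9*d**2 (Z(d, N) = -6 + 3*((d*3)*d) = -6 + 3*((3*d)*d) = -6 + 3*(3*d**2) = -6 + 9*d**2)
J = 1/154 ≈ 0.0064935
H(-156) - (-20070/J + Z(81, -63)/6097) = I*sqrt(151) - (-20070/1/154 + (-6 + 9*81**2)/6097) = I*sqrt(151) - (-20070*154 + (-6 + 9*6561)*(1/6097)) = I*sqrt(151) - (-3090780 + (-6 + 59049)*(1/6097)) = I*sqrt(151) - (-3090780 + 59043*(1/6097)) = I*sqrt(151) - (-3090780 + 59043/6097) = I*sqrt(151) - 1*(-18844426617/6097) = I*sqrt(151) + 18844426617/6097 = 18844426617/6097 + I*sqrt(151)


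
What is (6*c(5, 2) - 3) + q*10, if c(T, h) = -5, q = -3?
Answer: -63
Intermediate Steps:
(6*c(5, 2) - 3) + q*10 = (6*(-5) - 3) - 3*10 = (-30 - 3) - 30 = -33 - 30 = -63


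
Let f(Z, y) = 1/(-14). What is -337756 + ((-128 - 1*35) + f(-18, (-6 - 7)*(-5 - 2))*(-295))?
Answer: -4730571/14 ≈ -3.3790e+5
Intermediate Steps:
f(Z, y) = -1/14
-337756 + ((-128 - 1*35) + f(-18, (-6 - 7)*(-5 - 2))*(-295)) = -337756 + ((-128 - 1*35) - 1/14*(-295)) = -337756 + ((-128 - 35) + 295/14) = -337756 + (-163 + 295/14) = -337756 - 1987/14 = -4730571/14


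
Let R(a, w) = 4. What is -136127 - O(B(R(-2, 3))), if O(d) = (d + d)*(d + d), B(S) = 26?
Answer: -138831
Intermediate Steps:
O(d) = 4*d² (O(d) = (2*d)*(2*d) = 4*d²)
-136127 - O(B(R(-2, 3))) = -136127 - 4*26² = -136127 - 4*676 = -136127 - 1*2704 = -136127 - 2704 = -138831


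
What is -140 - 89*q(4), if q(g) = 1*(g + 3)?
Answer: -763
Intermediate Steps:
q(g) = 3 + g (q(g) = 1*(3 + g) = 3 + g)
-140 - 89*q(4) = -140 - 89*(3 + 4) = -140 - 89*7 = -140 - 623 = -763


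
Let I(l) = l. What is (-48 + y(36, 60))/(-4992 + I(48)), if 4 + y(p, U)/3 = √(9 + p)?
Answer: 5/412 - 3*√5/1648 ≈ 0.0080654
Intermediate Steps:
y(p, U) = -12 + 3*√(9 + p)
(-48 + y(36, 60))/(-4992 + I(48)) = (-48 + (-12 + 3*√(9 + 36)))/(-4992 + 48) = (-48 + (-12 + 3*√45))/(-4944) = (-48 + (-12 + 3*(3*√5)))*(-1/4944) = (-48 + (-12 + 9*√5))*(-1/4944) = (-60 + 9*√5)*(-1/4944) = 5/412 - 3*√5/1648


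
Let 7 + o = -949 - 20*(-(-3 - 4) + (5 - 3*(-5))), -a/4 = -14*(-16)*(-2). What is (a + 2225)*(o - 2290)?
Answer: -15208362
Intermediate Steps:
a = 1792 (a = -4*(-14*(-16))*(-2) = -896*(-2) = -4*(-448) = 1792)
o = -1496 (o = -7 + (-949 - 20*(-(-3 - 4) + (5 - 3*(-5)))) = -7 + (-949 - 20*(-1*(-7) + (5 + 15))) = -7 + (-949 - 20*(7 + 20)) = -7 + (-949 - 20*27) = -7 + (-949 - 1*540) = -7 + (-949 - 540) = -7 - 1489 = -1496)
(a + 2225)*(o - 2290) = (1792 + 2225)*(-1496 - 2290) = 4017*(-3786) = -15208362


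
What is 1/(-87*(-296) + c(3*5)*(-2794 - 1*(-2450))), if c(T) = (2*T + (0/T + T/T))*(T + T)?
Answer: -1/294168 ≈ -3.3994e-6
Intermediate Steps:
c(T) = 2*T*(1 + 2*T) (c(T) = (2*T + (0 + 1))*(2*T) = (2*T + 1)*(2*T) = (1 + 2*T)*(2*T) = 2*T*(1 + 2*T))
1/(-87*(-296) + c(3*5)*(-2794 - 1*(-2450))) = 1/(-87*(-296) + (2*(3*5)*(1 + 2*(3*5)))*(-2794 - 1*(-2450))) = 1/(25752 + (2*15*(1 + 2*15))*(-2794 + 2450)) = 1/(25752 + (2*15*(1 + 30))*(-344)) = 1/(25752 + (2*15*31)*(-344)) = 1/(25752 + 930*(-344)) = 1/(25752 - 319920) = 1/(-294168) = -1/294168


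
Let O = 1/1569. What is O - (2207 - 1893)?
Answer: -492665/1569 ≈ -314.00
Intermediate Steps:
O = 1/1569 ≈ 0.00063735
O - (2207 - 1893) = 1/1569 - (2207 - 1893) = 1/1569 - 1*314 = 1/1569 - 314 = -492665/1569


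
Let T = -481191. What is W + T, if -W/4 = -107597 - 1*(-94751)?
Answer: -429807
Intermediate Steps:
W = 51384 (W = -4*(-107597 - 1*(-94751)) = -4*(-107597 + 94751) = -4*(-12846) = 51384)
W + T = 51384 - 481191 = -429807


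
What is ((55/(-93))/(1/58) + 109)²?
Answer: 48260809/8649 ≈ 5579.9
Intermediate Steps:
((55/(-93))/(1/58) + 109)² = ((55*(-1/93))/(1/58) + 109)² = (-55/93*58 + 109)² = (-3190/93 + 109)² = (6947/93)² = 48260809/8649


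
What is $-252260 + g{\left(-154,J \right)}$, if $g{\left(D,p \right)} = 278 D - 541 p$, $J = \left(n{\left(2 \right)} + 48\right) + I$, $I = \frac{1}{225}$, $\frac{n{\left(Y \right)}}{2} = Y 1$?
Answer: $- \frac{72721441}{225} \approx -3.2321 \cdot 10^{5}$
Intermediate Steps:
$n{\left(Y \right)} = 2 Y$ ($n{\left(Y \right)} = 2 Y 1 = 2 Y$)
$I = \frac{1}{225} \approx 0.0044444$
$J = \frac{11701}{225}$ ($J = \left(2 \cdot 2 + 48\right) + \frac{1}{225} = \left(4 + 48\right) + \frac{1}{225} = 52 + \frac{1}{225} = \frac{11701}{225} \approx 52.004$)
$g{\left(D,p \right)} = - 541 p + 278 D$
$-252260 + g{\left(-154,J \right)} = -252260 + \left(\left(-541\right) \frac{11701}{225} + 278 \left(-154\right)\right) = -252260 - \frac{15962941}{225} = - \frac{72721441}{225}$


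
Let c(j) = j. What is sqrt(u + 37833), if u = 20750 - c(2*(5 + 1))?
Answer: sqrt(58571) ≈ 242.01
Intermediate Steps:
u = 20738 (u = 20750 - 2*(5 + 1) = 20750 - 2*6 = 20750 - 1*12 = 20750 - 12 = 20738)
sqrt(u + 37833) = sqrt(20738 + 37833) = sqrt(58571)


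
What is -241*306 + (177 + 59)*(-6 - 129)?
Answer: -105606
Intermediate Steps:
-241*306 + (177 + 59)*(-6 - 129) = -73746 + 236*(-135) = -73746 - 31860 = -105606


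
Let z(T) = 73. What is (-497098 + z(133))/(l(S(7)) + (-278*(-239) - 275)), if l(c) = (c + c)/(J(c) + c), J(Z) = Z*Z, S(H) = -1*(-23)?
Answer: -1192860/158801 ≈ -7.5117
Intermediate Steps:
S(H) = 23
J(Z) = Z**2
l(c) = 2*c/(c + c**2) (l(c) = (c + c)/(c**2 + c) = (2*c)/(c + c**2) = 2*c/(c + c**2))
(-497098 + z(133))/(l(S(7)) + (-278*(-239) - 275)) = (-497098 + 73)/(2/(1 + 23) + (-278*(-239) - 275)) = -497025/(2/24 + (66442 - 275)) = -497025/(2*(1/24) + 66167) = -497025/(1/12 + 66167) = -497025/794005/12 = -497025*12/794005 = -1192860/158801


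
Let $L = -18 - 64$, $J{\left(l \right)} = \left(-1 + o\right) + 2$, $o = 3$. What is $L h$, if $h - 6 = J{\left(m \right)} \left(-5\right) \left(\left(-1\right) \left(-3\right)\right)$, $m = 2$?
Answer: $4428$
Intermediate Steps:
$J{\left(l \right)} = 4$ ($J{\left(l \right)} = \left(-1 + 3\right) + 2 = 2 + 2 = 4$)
$L = -82$
$h = -54$ ($h = 6 + 4 \left(-5\right) \left(\left(-1\right) \left(-3\right)\right) = 6 - 60 = -54$)
$L h = \left(-82\right) \left(-54\right) = 4428$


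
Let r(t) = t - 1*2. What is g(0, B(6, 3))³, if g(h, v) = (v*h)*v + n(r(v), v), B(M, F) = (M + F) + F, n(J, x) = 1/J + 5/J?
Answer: 27/125 ≈ 0.21600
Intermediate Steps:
r(t) = -2 + t (r(t) = t - 2 = -2 + t)
n(J, x) = 6/J (n(J, x) = 1/J + 5/J = 6/J)
B(M, F) = M + 2*F (B(M, F) = (F + M) + F = M + 2*F)
g(h, v) = 6/(-2 + v) + h*v² (g(h, v) = (v*h)*v + 6/(-2 + v) = (h*v)*v + 6/(-2 + v) = h*v² + 6/(-2 + v) = 6/(-2 + v) + h*v²)
g(0, B(6, 3))³ = ((6 + 0*(6 + 2*3)²*(-2 + (6 + 2*3)))/(-2 + (6 + 2*3)))³ = ((6 + 0*(6 + 6)²*(-2 + (6 + 6)))/(-2 + (6 + 6)))³ = ((6 + 0*12²*(-2 + 12))/(-2 + 12))³ = ((6 + 0*144*10)/10)³ = ((6 + 0)/10)³ = ((⅒)*6)³ = (⅗)³ = 27/125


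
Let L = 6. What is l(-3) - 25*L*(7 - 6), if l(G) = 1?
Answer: -149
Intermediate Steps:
l(-3) - 25*L*(7 - 6) = 1 - 150*(7 - 6) = 1 - 150 = -149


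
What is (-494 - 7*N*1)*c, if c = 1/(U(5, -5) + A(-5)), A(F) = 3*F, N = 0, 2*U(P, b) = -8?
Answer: 26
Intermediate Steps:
U(P, b) = -4 (U(P, b) = (½)*(-8) = -4)
c = -1/19 (c = 1/(-4 + 3*(-5)) = 1/(-4 - 15) = 1/(-19) = -1/19 ≈ -0.052632)
(-494 - 7*N*1)*c = (-494 - 7*0*1)*(-1/19) = (-494 + 0*1)*(-1/19) = (-494 + 0)*(-1/19) = -494*(-1/19) = 26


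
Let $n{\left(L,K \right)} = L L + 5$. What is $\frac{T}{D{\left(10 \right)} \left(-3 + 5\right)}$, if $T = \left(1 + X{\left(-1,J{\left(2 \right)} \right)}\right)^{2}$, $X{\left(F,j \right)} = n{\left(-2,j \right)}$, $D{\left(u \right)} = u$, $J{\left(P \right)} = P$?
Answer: $5$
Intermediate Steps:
$n{\left(L,K \right)} = 5 + L^{2}$ ($n{\left(L,K \right)} = L^{2} + 5 = 5 + L^{2}$)
$X{\left(F,j \right)} = 9$ ($X{\left(F,j \right)} = 5 + \left(-2\right)^{2} = 5 + 4 = 9$)
$T = 100$ ($T = \left(1 + 9\right)^{2} = 10^{2} = 100$)
$\frac{T}{D{\left(10 \right)} \left(-3 + 5\right)} = \frac{1}{10 \left(-3 + 5\right)} 100 = \frac{1}{10 \cdot 2} \cdot 100 = \frac{1}{20} \cdot 100 = 5$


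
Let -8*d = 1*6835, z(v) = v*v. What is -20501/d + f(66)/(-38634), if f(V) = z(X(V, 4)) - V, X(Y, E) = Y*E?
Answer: 976727337/44010565 ≈ 22.193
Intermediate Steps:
X(Y, E) = E*Y
z(v) = v²
f(V) = -V + 16*V² (f(V) = (4*V)² - V = 16*V² - V = -V + 16*V²)
d = -6835/8 ≈ -854.38
-20501/d + f(66)/(-38634) = -20501/(-6835/8) + (66*(-1 + 16*66))/(-38634) = -20501*(-8/6835) + (66*(-1 + 1056))*(-1/38634) = 164008/6835 + (66*1055)*(-1/38634) = 164008/6835 + 69630*(-1/38634) = 164008/6835 - 11605/6439 = 976727337/44010565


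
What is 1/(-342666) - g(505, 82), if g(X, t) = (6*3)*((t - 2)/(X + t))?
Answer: -493439627/201144942 ≈ -2.4532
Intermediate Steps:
g(X, t) = 18*(-2 + t)/(X + t) (g(X, t) = 18*((-2 + t)/(X + t)) = 18*(-2 + t)/(X + t))
1/(-342666) - g(505, 82) = 1/(-342666) - 18*(-2 + 82)/(505 + 82) = -1/342666 - 18*80/587 = -1/342666 - 1*1440/587 = -1/342666 - 1440/587 = -493439627/201144942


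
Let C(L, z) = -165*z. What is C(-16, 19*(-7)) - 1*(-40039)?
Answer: 61984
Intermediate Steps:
C(-16, 19*(-7)) - 1*(-40039) = -3135*(-7) - 1*(-40039) = -165*(-133) + 40039 = 21945 + 40039 = 61984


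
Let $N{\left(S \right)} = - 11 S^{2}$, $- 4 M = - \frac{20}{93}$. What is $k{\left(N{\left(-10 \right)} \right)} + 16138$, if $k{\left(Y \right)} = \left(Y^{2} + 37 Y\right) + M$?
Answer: $\frac{110245739}{93} \approx 1.1854 \cdot 10^{6}$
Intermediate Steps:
$M = \frac{5}{93}$ ($M = - \frac{\left(-20\right) \frac{1}{93}}{4} = \left(- \frac{1}{4}\right) \left(- \frac{20}{93}\right) = \frac{5}{93} \approx 0.053763$)
$k{\left(Y \right)} = \frac{5}{93} + Y^{2} + 37 Y$ ($k{\left(Y \right)} = \left(Y^{2} + 37 Y\right) + \frac{5}{93} = \frac{5}{93} + Y^{2} + 37 Y$)
$k{\left(N{\left(-10 \right)} \right)} + 16138 = \left(\frac{5}{93} + \left(- 11 \left(-10\right)^{2}\right)^{2} + 37 \left(- 11 \left(-10\right)^{2}\right)\right) + 16138 = \left(\frac{5}{93} + \left(\left(-11\right) 100\right)^{2} + 37 \left(\left(-11\right) 100\right)\right) + 16138 = \left(\frac{5}{93} + \left(-1100\right)^{2} + 37 \left(-1100\right)\right) + 16138 = \left(\frac{5}{93} + 1210000 - 40700\right) + 16138 = \frac{108744905}{93} + 16138 = \frac{110245739}{93}$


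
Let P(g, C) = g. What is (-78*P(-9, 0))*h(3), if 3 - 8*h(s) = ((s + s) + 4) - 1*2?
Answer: -1755/4 ≈ -438.75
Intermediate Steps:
h(s) = ⅛ - s/4 (h(s) = 3/8 - (((s + s) + 4) - 1*2)/8 = 3/8 - ((2*s + 4) - 2)/8 = 3/8 - ((4 + 2*s) - 2)/8 = 3/8 - (2 + 2*s)/8 = 3/8 + (-¼ - s/4) = ⅛ - s/4)
(-78*P(-9, 0))*h(3) = (-78*(-9))*(⅛ - ¼*3) = 702*(⅛ - ¾) = 702*(-5/8) = -1755/4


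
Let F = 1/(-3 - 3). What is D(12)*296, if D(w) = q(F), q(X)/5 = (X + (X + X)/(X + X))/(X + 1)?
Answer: 1480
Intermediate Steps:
F = -1/6 (F = 1/(-6) = -1/6 ≈ -0.16667)
q(X) = 5 (q(X) = 5*((X + (X + X)/(X + X))/(X + 1)) = 5*((X + (2*X)/((2*X)))/(1 + X)) = 5*((X + (2*X)*(1/(2*X)))/(1 + X)) = 5*((X + 1)/(1 + X)) = 5*((1 + X)/(1 + X)) = 5*1 = 5)
D(w) = 5
D(12)*296 = 5*296 = 1480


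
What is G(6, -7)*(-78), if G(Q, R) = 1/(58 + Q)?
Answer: -39/32 ≈ -1.2188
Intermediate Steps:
G(6, -7)*(-78) = -78/(58 + 6) = -78/64 = (1/64)*(-78) = -39/32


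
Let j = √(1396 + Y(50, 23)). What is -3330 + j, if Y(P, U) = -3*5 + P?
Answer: -3330 + 3*√159 ≈ -3292.2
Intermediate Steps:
Y(P, U) = -15 + P
j = 3*√159 (j = √(1396 + (-15 + 50)) = √(1396 + 35) = √1431 = 3*√159 ≈ 37.829)
-3330 + j = -3330 + 3*√159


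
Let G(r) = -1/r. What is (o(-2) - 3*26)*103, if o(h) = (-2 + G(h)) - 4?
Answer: -17201/2 ≈ -8600.5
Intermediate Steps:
o(h) = -6 - 1/h (o(h) = (-2 - 1/h) - 4 = -6 - 1/h)
(o(-2) - 3*26)*103 = ((-6 - 1/(-2)) - 3*26)*103 = ((-6 - 1*(-½)) - 78)*103 = ((-6 + ½) - 78)*103 = (-11/2 - 78)*103 = -167/2*103 = -17201/2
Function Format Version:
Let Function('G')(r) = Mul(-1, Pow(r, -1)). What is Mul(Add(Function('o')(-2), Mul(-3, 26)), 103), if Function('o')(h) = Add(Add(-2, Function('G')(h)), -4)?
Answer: Rational(-17201, 2) ≈ -8600.5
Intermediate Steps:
Function('o')(h) = Add(-6, Mul(-1, Pow(h, -1))) (Function('o')(h) = Add(Add(-2, Mul(-1, Pow(h, -1))), -4) = Add(-6, Mul(-1, Pow(h, -1))))
Mul(Add(Function('o')(-2), Mul(-3, 26)), 103) = Mul(Add(Add(-6, Mul(-1, Pow(-2, -1))), Mul(-3, 26)), 103) = Mul(Add(Add(-6, Mul(-1, Rational(-1, 2))), -78), 103) = Mul(Add(Add(-6, Rational(1, 2)), -78), 103) = Mul(Add(Rational(-11, 2), -78), 103) = Mul(Rational(-167, 2), 103) = Rational(-17201, 2)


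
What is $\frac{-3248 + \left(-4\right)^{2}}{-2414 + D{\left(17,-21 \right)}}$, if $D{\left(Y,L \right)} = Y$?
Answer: $\frac{3232}{2397} \approx 1.3484$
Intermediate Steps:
$\frac{-3248 + \left(-4\right)^{2}}{-2414 + D{\left(17,-21 \right)}} = \frac{-3248 + \left(-4\right)^{2}}{-2414 + 17} = \frac{-3248 + 16}{-2397} = \left(-3232\right) \left(- \frac{1}{2397}\right) = \frac{3232}{2397}$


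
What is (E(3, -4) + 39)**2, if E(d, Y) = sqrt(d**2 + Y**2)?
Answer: 1936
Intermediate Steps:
E(d, Y) = sqrt(Y**2 + d**2)
(E(3, -4) + 39)**2 = (sqrt((-4)**2 + 3**2) + 39)**2 = (sqrt(16 + 9) + 39)**2 = (sqrt(25) + 39)**2 = (5 + 39)**2 = 44**2 = 1936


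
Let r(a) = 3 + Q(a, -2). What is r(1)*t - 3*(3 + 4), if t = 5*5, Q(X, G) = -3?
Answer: -21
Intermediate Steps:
t = 25
r(a) = 0 (r(a) = 3 - 3 = 0)
r(1)*t - 3*(3 + 4) = 0*25 - 3*(3 + 4) = 0 - 3*7 = 0 - 21 = -21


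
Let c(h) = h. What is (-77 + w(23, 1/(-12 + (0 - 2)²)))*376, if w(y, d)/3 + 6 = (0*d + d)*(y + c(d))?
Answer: -311563/8 ≈ -38945.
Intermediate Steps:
w(y, d) = -18 + 3*d*(d + y) (w(y, d) = -18 + 3*((0*d + d)*(y + d)) = -18 + 3*((0 + d)*(d + y)) = -18 + 3*(d*(d + y)) = -18 + 3*d*(d + y))
(-77 + w(23, 1/(-12 + (0 - 2)²)))*376 = (-77 + (-18 + 3*(1/(-12 + (0 - 2)²))² + 3*23/(-12 + (0 - 2)²)))*376 = (-77 + (-18 + 3*(1/(-12 + (-2)²))² + 3*23/(-12 + (-2)²)))*376 = (-77 + (-18 + 3*(1/(-12 + 4))² + 3*23/(-12 + 4)))*376 = (-77 + (-18 + 3*(1/(-8))² + 3*23/(-8)))*376 = (-77 + (-18 + 3*(-⅛)² + 3*(-⅛)*23))*376 = (-77 + (-18 + 3*(1/64) - 69/8))*376 = (-77 + (-18 + 3/64 - 69/8))*376 = (-77 - 1701/64)*376 = -6629/64*376 = -311563/8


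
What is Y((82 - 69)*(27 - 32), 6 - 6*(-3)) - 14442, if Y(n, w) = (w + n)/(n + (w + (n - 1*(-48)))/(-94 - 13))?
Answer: -100540817/6962 ≈ -14441.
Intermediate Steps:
Y(n, w) = (n + w)/(-48/107 - w/107 + 106*n/107) (Y(n, w) = (n + w)/(n + (w + (n + 48))/(-107)) = (n + w)/(n + (w + (48 + n))*(-1/107)) = (n + w)/(n + (48 + n + w)*(-1/107)) = (n + w)/(n + (-48/107 - n/107 - w/107)) = (n + w)/(-48/107 - w/107 + 106*n/107))
Y((82 - 69)*(27 - 32), 6 - 6*(-3)) - 14442 = 107*(-(82 - 69)*(27 - 32) - (6 - 6*(-3)))/(48 + (6 - 6*(-3)) - 106*(82 - 69)*(27 - 32)) - 14442 = 107*(-13*(-5) - (6 + 18))/(48 + (6 + 18) - 1378*(-5)) - 14442 = 107*(-1*(-65) - 1*24)/(48 + 24 - 106*(-65)) - 14442 = 107*(65 - 24)/(48 + 24 + 6890) - 14442 = 107*41/6962 - 14442 = 107*(1/6962)*41 - 14442 = 4387/6962 - 14442 = -100540817/6962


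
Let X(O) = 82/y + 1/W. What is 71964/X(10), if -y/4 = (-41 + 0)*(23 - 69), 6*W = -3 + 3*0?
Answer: -6620688/185 ≈ -35788.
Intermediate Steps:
W = -1/2 (W = (-3 + 3*0)/6 = (-3 + 0)/6 = (1/6)*(-3) = -1/2 ≈ -0.50000)
y = -7544 (y = -4*(-41 + 0)*(23 - 69) = -(-164)*(-46) = -4*1886 = -7544)
X(O) = -185/92 (X(O) = 82/(-7544) + 1/(-1/2) = 82*(-1/7544) + 1*(-2) = -1/92 - 2 = -185/92)
71964/X(10) = 71964/(-185/92) = 71964*(-92/185) = -6620688/185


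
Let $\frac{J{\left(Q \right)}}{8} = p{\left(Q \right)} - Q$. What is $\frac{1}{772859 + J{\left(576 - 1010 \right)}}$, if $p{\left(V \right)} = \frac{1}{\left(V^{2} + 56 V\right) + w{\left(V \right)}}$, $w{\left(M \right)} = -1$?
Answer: $\frac{164051}{127357876889} \approx 1.2881 \cdot 10^{-6}$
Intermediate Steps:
$p{\left(V \right)} = \frac{1}{-1 + V^{2} + 56 V}$ ($p{\left(V \right)} = \frac{1}{\left(V^{2} + 56 V\right) - 1} = \frac{1}{-1 + V^{2} + 56 V}$)
$J{\left(Q \right)} = - 8 Q + \frac{8}{-1 + Q^{2} + 56 Q}$ ($J{\left(Q \right)} = 8 \left(\frac{1}{-1 + Q^{2} + 56 Q} - Q\right) = - 8 Q + \frac{8}{-1 + Q^{2} + 56 Q}$)
$\frac{1}{772859 + J{\left(576 - 1010 \right)}} = \frac{1}{772859 + \left(- 8 \left(576 - 1010\right) + \frac{8}{-1 + \left(576 - 1010\right)^{2} + 56 \left(576 - 1010\right)}\right)} = \frac{1}{772859 + \left(\left(-8\right) \left(-434\right) + \frac{8}{-1 + \left(-434\right)^{2} + 56 \left(-434\right)}\right)} = \frac{1}{772859 + \left(3472 + \frac{8}{-1 + 188356 - 24304}\right)} = \frac{1}{772859 + \left(3472 + \frac{8}{164051}\right)} = \frac{1}{772859 + \frac{569585080}{164051}} = \frac{1}{\frac{127357876889}{164051}} = \frac{164051}{127357876889}$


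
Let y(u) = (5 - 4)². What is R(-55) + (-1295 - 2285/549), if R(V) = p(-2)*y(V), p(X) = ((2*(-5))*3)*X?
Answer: -680300/549 ≈ -1239.2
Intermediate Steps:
y(u) = 1 (y(u) = 1² = 1)
p(X) = -30*X (p(X) = (-10*3)*X = -30*X)
R(V) = 60 (R(V) = -30*(-2)*1 = 60*1 = 60)
R(-55) + (-1295 - 2285/549) = 60 + (-1295 - 2285/549) = 60 - 713240/549 = -680300/549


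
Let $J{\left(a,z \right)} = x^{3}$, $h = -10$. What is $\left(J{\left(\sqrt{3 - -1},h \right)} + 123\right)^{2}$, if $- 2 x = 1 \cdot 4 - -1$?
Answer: $\frac{737881}{64} \approx 11529.0$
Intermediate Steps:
$x = - \frac{5}{2}$ ($x = - \frac{1 \cdot 4 - -1}{2} = - \frac{4 + 1}{2} = \left(- \frac{1}{2}\right) 5 = - \frac{5}{2} \approx -2.5$)
$J{\left(a,z \right)} = - \frac{125}{8}$ ($J{\left(a,z \right)} = \left(- \frac{5}{2}\right)^{3} = - \frac{125}{8}$)
$\left(J{\left(\sqrt{3 - -1},h \right)} + 123\right)^{2} = \left(- \frac{125}{8} + 123\right)^{2} = \left(\frac{859}{8}\right)^{2} = \frac{737881}{64}$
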